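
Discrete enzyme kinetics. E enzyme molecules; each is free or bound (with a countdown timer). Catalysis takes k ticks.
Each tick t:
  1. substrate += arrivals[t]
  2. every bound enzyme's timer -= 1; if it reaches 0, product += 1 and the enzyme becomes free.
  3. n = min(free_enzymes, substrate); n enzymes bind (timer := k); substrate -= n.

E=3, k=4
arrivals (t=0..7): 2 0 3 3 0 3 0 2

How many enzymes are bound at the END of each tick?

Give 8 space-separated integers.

Answer: 2 2 3 3 3 3 3 3

Derivation:
t=0: arr=2 -> substrate=0 bound=2 product=0
t=1: arr=0 -> substrate=0 bound=2 product=0
t=2: arr=3 -> substrate=2 bound=3 product=0
t=3: arr=3 -> substrate=5 bound=3 product=0
t=4: arr=0 -> substrate=3 bound=3 product=2
t=5: arr=3 -> substrate=6 bound=3 product=2
t=6: arr=0 -> substrate=5 bound=3 product=3
t=7: arr=2 -> substrate=7 bound=3 product=3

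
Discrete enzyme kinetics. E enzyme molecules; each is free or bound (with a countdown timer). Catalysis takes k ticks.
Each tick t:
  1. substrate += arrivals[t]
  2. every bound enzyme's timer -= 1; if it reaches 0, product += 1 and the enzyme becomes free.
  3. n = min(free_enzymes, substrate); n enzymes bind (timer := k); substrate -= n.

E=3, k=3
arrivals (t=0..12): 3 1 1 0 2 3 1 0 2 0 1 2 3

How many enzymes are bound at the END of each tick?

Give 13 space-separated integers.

t=0: arr=3 -> substrate=0 bound=3 product=0
t=1: arr=1 -> substrate=1 bound=3 product=0
t=2: arr=1 -> substrate=2 bound=3 product=0
t=3: arr=0 -> substrate=0 bound=2 product=3
t=4: arr=2 -> substrate=1 bound=3 product=3
t=5: arr=3 -> substrate=4 bound=3 product=3
t=6: arr=1 -> substrate=3 bound=3 product=5
t=7: arr=0 -> substrate=2 bound=3 product=6
t=8: arr=2 -> substrate=4 bound=3 product=6
t=9: arr=0 -> substrate=2 bound=3 product=8
t=10: arr=1 -> substrate=2 bound=3 product=9
t=11: arr=2 -> substrate=4 bound=3 product=9
t=12: arr=3 -> substrate=5 bound=3 product=11

Answer: 3 3 3 2 3 3 3 3 3 3 3 3 3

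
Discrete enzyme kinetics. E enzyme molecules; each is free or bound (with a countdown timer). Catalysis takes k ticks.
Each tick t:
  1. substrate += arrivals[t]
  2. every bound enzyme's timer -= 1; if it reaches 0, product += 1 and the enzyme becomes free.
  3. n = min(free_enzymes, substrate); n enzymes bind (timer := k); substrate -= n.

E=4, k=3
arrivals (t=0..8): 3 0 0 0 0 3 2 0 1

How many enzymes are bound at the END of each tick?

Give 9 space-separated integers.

t=0: arr=3 -> substrate=0 bound=3 product=0
t=1: arr=0 -> substrate=0 bound=3 product=0
t=2: arr=0 -> substrate=0 bound=3 product=0
t=3: arr=0 -> substrate=0 bound=0 product=3
t=4: arr=0 -> substrate=0 bound=0 product=3
t=5: arr=3 -> substrate=0 bound=3 product=3
t=6: arr=2 -> substrate=1 bound=4 product=3
t=7: arr=0 -> substrate=1 bound=4 product=3
t=8: arr=1 -> substrate=0 bound=3 product=6

Answer: 3 3 3 0 0 3 4 4 3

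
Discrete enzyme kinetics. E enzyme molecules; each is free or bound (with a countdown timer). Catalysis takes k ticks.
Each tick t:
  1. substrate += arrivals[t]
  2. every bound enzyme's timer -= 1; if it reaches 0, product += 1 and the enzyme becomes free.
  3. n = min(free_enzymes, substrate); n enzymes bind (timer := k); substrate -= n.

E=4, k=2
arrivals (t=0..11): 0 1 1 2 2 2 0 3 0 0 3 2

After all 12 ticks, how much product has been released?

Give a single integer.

t=0: arr=0 -> substrate=0 bound=0 product=0
t=1: arr=1 -> substrate=0 bound=1 product=0
t=2: arr=1 -> substrate=0 bound=2 product=0
t=3: arr=2 -> substrate=0 bound=3 product=1
t=4: arr=2 -> substrate=0 bound=4 product=2
t=5: arr=2 -> substrate=0 bound=4 product=4
t=6: arr=0 -> substrate=0 bound=2 product=6
t=7: arr=3 -> substrate=0 bound=3 product=8
t=8: arr=0 -> substrate=0 bound=3 product=8
t=9: arr=0 -> substrate=0 bound=0 product=11
t=10: arr=3 -> substrate=0 bound=3 product=11
t=11: arr=2 -> substrate=1 bound=4 product=11

Answer: 11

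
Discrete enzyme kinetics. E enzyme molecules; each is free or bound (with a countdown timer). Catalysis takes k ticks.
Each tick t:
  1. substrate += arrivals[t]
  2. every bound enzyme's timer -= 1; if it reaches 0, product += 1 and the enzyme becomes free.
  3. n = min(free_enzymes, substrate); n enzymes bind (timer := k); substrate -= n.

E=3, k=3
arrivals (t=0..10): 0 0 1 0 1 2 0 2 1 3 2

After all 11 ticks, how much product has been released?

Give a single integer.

Answer: 5

Derivation:
t=0: arr=0 -> substrate=0 bound=0 product=0
t=1: arr=0 -> substrate=0 bound=0 product=0
t=2: arr=1 -> substrate=0 bound=1 product=0
t=3: arr=0 -> substrate=0 bound=1 product=0
t=4: arr=1 -> substrate=0 bound=2 product=0
t=5: arr=2 -> substrate=0 bound=3 product=1
t=6: arr=0 -> substrate=0 bound=3 product=1
t=7: arr=2 -> substrate=1 bound=3 product=2
t=8: arr=1 -> substrate=0 bound=3 product=4
t=9: arr=3 -> substrate=3 bound=3 product=4
t=10: arr=2 -> substrate=4 bound=3 product=5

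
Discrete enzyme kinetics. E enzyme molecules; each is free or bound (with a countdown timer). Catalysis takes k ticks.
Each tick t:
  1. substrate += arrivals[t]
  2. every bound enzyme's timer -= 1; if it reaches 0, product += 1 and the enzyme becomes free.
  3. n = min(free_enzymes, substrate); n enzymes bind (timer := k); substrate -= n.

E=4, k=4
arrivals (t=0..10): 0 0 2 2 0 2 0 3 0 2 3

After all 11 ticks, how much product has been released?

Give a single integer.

Answer: 6

Derivation:
t=0: arr=0 -> substrate=0 bound=0 product=0
t=1: arr=0 -> substrate=0 bound=0 product=0
t=2: arr=2 -> substrate=0 bound=2 product=0
t=3: arr=2 -> substrate=0 bound=4 product=0
t=4: arr=0 -> substrate=0 bound=4 product=0
t=5: arr=2 -> substrate=2 bound=4 product=0
t=6: arr=0 -> substrate=0 bound=4 product=2
t=7: arr=3 -> substrate=1 bound=4 product=4
t=8: arr=0 -> substrate=1 bound=4 product=4
t=9: arr=2 -> substrate=3 bound=4 product=4
t=10: arr=3 -> substrate=4 bound=4 product=6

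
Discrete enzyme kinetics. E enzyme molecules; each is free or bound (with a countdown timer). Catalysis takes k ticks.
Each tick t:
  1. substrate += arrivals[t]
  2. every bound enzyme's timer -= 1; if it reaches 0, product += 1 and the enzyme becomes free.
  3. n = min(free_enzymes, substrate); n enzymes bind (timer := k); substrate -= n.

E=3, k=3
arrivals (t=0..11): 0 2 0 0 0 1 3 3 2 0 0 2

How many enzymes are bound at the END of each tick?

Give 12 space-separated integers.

Answer: 0 2 2 2 0 1 3 3 3 3 3 3

Derivation:
t=0: arr=0 -> substrate=0 bound=0 product=0
t=1: arr=2 -> substrate=0 bound=2 product=0
t=2: arr=0 -> substrate=0 bound=2 product=0
t=3: arr=0 -> substrate=0 bound=2 product=0
t=4: arr=0 -> substrate=0 bound=0 product=2
t=5: arr=1 -> substrate=0 bound=1 product=2
t=6: arr=3 -> substrate=1 bound=3 product=2
t=7: arr=3 -> substrate=4 bound=3 product=2
t=8: arr=2 -> substrate=5 bound=3 product=3
t=9: arr=0 -> substrate=3 bound=3 product=5
t=10: arr=0 -> substrate=3 bound=3 product=5
t=11: arr=2 -> substrate=4 bound=3 product=6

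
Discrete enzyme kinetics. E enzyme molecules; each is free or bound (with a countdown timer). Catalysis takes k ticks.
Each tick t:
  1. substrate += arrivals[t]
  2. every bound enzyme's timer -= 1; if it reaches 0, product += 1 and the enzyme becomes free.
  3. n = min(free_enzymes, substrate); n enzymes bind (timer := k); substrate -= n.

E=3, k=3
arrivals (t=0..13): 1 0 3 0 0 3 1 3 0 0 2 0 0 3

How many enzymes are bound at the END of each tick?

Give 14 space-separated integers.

Answer: 1 1 3 3 3 3 3 3 3 3 3 3 3 3

Derivation:
t=0: arr=1 -> substrate=0 bound=1 product=0
t=1: arr=0 -> substrate=0 bound=1 product=0
t=2: arr=3 -> substrate=1 bound=3 product=0
t=3: arr=0 -> substrate=0 bound=3 product=1
t=4: arr=0 -> substrate=0 bound=3 product=1
t=5: arr=3 -> substrate=1 bound=3 product=3
t=6: arr=1 -> substrate=1 bound=3 product=4
t=7: arr=3 -> substrate=4 bound=3 product=4
t=8: arr=0 -> substrate=2 bound=3 product=6
t=9: arr=0 -> substrate=1 bound=3 product=7
t=10: arr=2 -> substrate=3 bound=3 product=7
t=11: arr=0 -> substrate=1 bound=3 product=9
t=12: arr=0 -> substrate=0 bound=3 product=10
t=13: arr=3 -> substrate=3 bound=3 product=10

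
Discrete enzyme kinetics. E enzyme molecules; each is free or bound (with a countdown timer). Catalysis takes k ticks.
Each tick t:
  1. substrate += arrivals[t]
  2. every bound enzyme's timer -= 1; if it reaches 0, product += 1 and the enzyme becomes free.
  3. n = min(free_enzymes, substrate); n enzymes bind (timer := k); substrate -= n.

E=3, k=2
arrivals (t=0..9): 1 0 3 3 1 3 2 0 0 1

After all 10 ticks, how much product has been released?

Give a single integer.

t=0: arr=1 -> substrate=0 bound=1 product=0
t=1: arr=0 -> substrate=0 bound=1 product=0
t=2: arr=3 -> substrate=0 bound=3 product=1
t=3: arr=3 -> substrate=3 bound=3 product=1
t=4: arr=1 -> substrate=1 bound=3 product=4
t=5: arr=3 -> substrate=4 bound=3 product=4
t=6: arr=2 -> substrate=3 bound=3 product=7
t=7: arr=0 -> substrate=3 bound=3 product=7
t=8: arr=0 -> substrate=0 bound=3 product=10
t=9: arr=1 -> substrate=1 bound=3 product=10

Answer: 10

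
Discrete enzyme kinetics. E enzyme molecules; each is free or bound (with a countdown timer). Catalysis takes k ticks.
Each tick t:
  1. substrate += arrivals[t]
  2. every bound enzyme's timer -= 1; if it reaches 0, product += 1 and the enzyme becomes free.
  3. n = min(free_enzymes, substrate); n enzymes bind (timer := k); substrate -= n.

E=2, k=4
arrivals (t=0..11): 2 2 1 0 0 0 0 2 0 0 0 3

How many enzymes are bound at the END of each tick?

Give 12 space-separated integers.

t=0: arr=2 -> substrate=0 bound=2 product=0
t=1: arr=2 -> substrate=2 bound=2 product=0
t=2: arr=1 -> substrate=3 bound=2 product=0
t=3: arr=0 -> substrate=3 bound=2 product=0
t=4: arr=0 -> substrate=1 bound=2 product=2
t=5: arr=0 -> substrate=1 bound=2 product=2
t=6: arr=0 -> substrate=1 bound=2 product=2
t=7: arr=2 -> substrate=3 bound=2 product=2
t=8: arr=0 -> substrate=1 bound=2 product=4
t=9: arr=0 -> substrate=1 bound=2 product=4
t=10: arr=0 -> substrate=1 bound=2 product=4
t=11: arr=3 -> substrate=4 bound=2 product=4

Answer: 2 2 2 2 2 2 2 2 2 2 2 2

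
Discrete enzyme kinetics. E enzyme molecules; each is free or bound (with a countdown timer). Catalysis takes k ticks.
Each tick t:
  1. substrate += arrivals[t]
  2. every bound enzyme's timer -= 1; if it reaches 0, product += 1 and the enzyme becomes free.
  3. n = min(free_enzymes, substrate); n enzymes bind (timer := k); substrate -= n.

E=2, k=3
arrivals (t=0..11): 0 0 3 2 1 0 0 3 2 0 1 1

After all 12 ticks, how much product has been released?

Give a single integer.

t=0: arr=0 -> substrate=0 bound=0 product=0
t=1: arr=0 -> substrate=0 bound=0 product=0
t=2: arr=3 -> substrate=1 bound=2 product=0
t=3: arr=2 -> substrate=3 bound=2 product=0
t=4: arr=1 -> substrate=4 bound=2 product=0
t=5: arr=0 -> substrate=2 bound=2 product=2
t=6: arr=0 -> substrate=2 bound=2 product=2
t=7: arr=3 -> substrate=5 bound=2 product=2
t=8: arr=2 -> substrate=5 bound=2 product=4
t=9: arr=0 -> substrate=5 bound=2 product=4
t=10: arr=1 -> substrate=6 bound=2 product=4
t=11: arr=1 -> substrate=5 bound=2 product=6

Answer: 6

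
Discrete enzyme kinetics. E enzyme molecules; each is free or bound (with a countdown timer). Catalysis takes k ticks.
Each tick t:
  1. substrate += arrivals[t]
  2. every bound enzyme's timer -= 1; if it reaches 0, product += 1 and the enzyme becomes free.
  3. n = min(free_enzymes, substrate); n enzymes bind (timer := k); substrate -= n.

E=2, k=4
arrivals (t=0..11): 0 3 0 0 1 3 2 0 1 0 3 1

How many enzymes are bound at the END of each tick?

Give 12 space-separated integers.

Answer: 0 2 2 2 2 2 2 2 2 2 2 2

Derivation:
t=0: arr=0 -> substrate=0 bound=0 product=0
t=1: arr=3 -> substrate=1 bound=2 product=0
t=2: arr=0 -> substrate=1 bound=2 product=0
t=3: arr=0 -> substrate=1 bound=2 product=0
t=4: arr=1 -> substrate=2 bound=2 product=0
t=5: arr=3 -> substrate=3 bound=2 product=2
t=6: arr=2 -> substrate=5 bound=2 product=2
t=7: arr=0 -> substrate=5 bound=2 product=2
t=8: arr=1 -> substrate=6 bound=2 product=2
t=9: arr=0 -> substrate=4 bound=2 product=4
t=10: arr=3 -> substrate=7 bound=2 product=4
t=11: arr=1 -> substrate=8 bound=2 product=4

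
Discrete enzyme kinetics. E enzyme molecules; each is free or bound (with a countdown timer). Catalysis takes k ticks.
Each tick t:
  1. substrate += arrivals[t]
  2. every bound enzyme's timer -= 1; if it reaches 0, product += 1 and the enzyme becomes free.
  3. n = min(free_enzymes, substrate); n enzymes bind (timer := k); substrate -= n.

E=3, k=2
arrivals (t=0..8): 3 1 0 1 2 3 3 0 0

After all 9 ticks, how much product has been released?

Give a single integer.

Answer: 10

Derivation:
t=0: arr=3 -> substrate=0 bound=3 product=0
t=1: arr=1 -> substrate=1 bound=3 product=0
t=2: arr=0 -> substrate=0 bound=1 product=3
t=3: arr=1 -> substrate=0 bound=2 product=3
t=4: arr=2 -> substrate=0 bound=3 product=4
t=5: arr=3 -> substrate=2 bound=3 product=5
t=6: arr=3 -> substrate=3 bound=3 product=7
t=7: arr=0 -> substrate=2 bound=3 product=8
t=8: arr=0 -> substrate=0 bound=3 product=10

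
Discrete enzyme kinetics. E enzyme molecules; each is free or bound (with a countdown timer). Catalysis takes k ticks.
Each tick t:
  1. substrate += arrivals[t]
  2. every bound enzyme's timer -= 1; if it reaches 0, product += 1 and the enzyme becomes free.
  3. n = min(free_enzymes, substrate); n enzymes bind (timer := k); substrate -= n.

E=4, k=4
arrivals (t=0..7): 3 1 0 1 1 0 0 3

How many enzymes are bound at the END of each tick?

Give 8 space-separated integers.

Answer: 3 4 4 4 3 2 2 4

Derivation:
t=0: arr=3 -> substrate=0 bound=3 product=0
t=1: arr=1 -> substrate=0 bound=4 product=0
t=2: arr=0 -> substrate=0 bound=4 product=0
t=3: arr=1 -> substrate=1 bound=4 product=0
t=4: arr=1 -> substrate=0 bound=3 product=3
t=5: arr=0 -> substrate=0 bound=2 product=4
t=6: arr=0 -> substrate=0 bound=2 product=4
t=7: arr=3 -> substrate=1 bound=4 product=4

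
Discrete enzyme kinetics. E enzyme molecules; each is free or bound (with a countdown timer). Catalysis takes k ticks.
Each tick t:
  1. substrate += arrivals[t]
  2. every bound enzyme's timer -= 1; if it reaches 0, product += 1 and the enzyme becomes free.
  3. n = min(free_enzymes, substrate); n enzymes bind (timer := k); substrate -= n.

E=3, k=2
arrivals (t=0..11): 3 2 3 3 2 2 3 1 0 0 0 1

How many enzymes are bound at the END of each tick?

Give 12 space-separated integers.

Answer: 3 3 3 3 3 3 3 3 3 3 3 3

Derivation:
t=0: arr=3 -> substrate=0 bound=3 product=0
t=1: arr=2 -> substrate=2 bound=3 product=0
t=2: arr=3 -> substrate=2 bound=3 product=3
t=3: arr=3 -> substrate=5 bound=3 product=3
t=4: arr=2 -> substrate=4 bound=3 product=6
t=5: arr=2 -> substrate=6 bound=3 product=6
t=6: arr=3 -> substrate=6 bound=3 product=9
t=7: arr=1 -> substrate=7 bound=3 product=9
t=8: arr=0 -> substrate=4 bound=3 product=12
t=9: arr=0 -> substrate=4 bound=3 product=12
t=10: arr=0 -> substrate=1 bound=3 product=15
t=11: arr=1 -> substrate=2 bound=3 product=15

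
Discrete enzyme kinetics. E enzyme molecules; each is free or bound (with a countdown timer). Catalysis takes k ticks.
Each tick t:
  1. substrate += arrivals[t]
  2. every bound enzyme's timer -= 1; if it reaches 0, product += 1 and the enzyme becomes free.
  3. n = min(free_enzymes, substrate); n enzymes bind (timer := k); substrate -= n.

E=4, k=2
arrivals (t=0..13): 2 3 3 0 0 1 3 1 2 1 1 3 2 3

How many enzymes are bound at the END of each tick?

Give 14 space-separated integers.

t=0: arr=2 -> substrate=0 bound=2 product=0
t=1: arr=3 -> substrate=1 bound=4 product=0
t=2: arr=3 -> substrate=2 bound=4 product=2
t=3: arr=0 -> substrate=0 bound=4 product=4
t=4: arr=0 -> substrate=0 bound=2 product=6
t=5: arr=1 -> substrate=0 bound=1 product=8
t=6: arr=3 -> substrate=0 bound=4 product=8
t=7: arr=1 -> substrate=0 bound=4 product=9
t=8: arr=2 -> substrate=0 bound=3 product=12
t=9: arr=1 -> substrate=0 bound=3 product=13
t=10: arr=1 -> substrate=0 bound=2 product=15
t=11: arr=3 -> substrate=0 bound=4 product=16
t=12: arr=2 -> substrate=1 bound=4 product=17
t=13: arr=3 -> substrate=1 bound=4 product=20

Answer: 2 4 4 4 2 1 4 4 3 3 2 4 4 4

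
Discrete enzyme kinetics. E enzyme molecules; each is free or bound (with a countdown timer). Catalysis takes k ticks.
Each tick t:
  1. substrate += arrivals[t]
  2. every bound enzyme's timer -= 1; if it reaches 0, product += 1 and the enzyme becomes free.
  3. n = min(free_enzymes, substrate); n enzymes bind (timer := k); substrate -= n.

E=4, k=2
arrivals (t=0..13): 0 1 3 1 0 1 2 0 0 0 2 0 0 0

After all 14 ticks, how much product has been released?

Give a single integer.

t=0: arr=0 -> substrate=0 bound=0 product=0
t=1: arr=1 -> substrate=0 bound=1 product=0
t=2: arr=3 -> substrate=0 bound=4 product=0
t=3: arr=1 -> substrate=0 bound=4 product=1
t=4: arr=0 -> substrate=0 bound=1 product=4
t=5: arr=1 -> substrate=0 bound=1 product=5
t=6: arr=2 -> substrate=0 bound=3 product=5
t=7: arr=0 -> substrate=0 bound=2 product=6
t=8: arr=0 -> substrate=0 bound=0 product=8
t=9: arr=0 -> substrate=0 bound=0 product=8
t=10: arr=2 -> substrate=0 bound=2 product=8
t=11: arr=0 -> substrate=0 bound=2 product=8
t=12: arr=0 -> substrate=0 bound=0 product=10
t=13: arr=0 -> substrate=0 bound=0 product=10

Answer: 10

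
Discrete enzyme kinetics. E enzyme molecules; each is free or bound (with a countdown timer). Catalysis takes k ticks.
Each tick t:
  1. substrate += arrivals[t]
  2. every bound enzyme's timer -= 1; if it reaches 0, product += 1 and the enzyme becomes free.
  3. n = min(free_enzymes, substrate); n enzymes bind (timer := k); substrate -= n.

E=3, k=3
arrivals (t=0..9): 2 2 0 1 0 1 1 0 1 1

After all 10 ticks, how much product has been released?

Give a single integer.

Answer: 7

Derivation:
t=0: arr=2 -> substrate=0 bound=2 product=0
t=1: arr=2 -> substrate=1 bound=3 product=0
t=2: arr=0 -> substrate=1 bound=3 product=0
t=3: arr=1 -> substrate=0 bound=3 product=2
t=4: arr=0 -> substrate=0 bound=2 product=3
t=5: arr=1 -> substrate=0 bound=3 product=3
t=6: arr=1 -> substrate=0 bound=2 product=5
t=7: arr=0 -> substrate=0 bound=2 product=5
t=8: arr=1 -> substrate=0 bound=2 product=6
t=9: arr=1 -> substrate=0 bound=2 product=7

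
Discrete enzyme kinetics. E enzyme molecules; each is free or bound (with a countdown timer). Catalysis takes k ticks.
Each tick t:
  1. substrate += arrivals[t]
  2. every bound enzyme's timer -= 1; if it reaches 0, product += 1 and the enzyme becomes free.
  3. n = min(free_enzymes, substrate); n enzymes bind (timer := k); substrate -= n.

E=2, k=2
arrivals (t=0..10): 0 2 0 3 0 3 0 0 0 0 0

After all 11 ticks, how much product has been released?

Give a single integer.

Answer: 8

Derivation:
t=0: arr=0 -> substrate=0 bound=0 product=0
t=1: arr=2 -> substrate=0 bound=2 product=0
t=2: arr=0 -> substrate=0 bound=2 product=0
t=3: arr=3 -> substrate=1 bound=2 product=2
t=4: arr=0 -> substrate=1 bound=2 product=2
t=5: arr=3 -> substrate=2 bound=2 product=4
t=6: arr=0 -> substrate=2 bound=2 product=4
t=7: arr=0 -> substrate=0 bound=2 product=6
t=8: arr=0 -> substrate=0 bound=2 product=6
t=9: arr=0 -> substrate=0 bound=0 product=8
t=10: arr=0 -> substrate=0 bound=0 product=8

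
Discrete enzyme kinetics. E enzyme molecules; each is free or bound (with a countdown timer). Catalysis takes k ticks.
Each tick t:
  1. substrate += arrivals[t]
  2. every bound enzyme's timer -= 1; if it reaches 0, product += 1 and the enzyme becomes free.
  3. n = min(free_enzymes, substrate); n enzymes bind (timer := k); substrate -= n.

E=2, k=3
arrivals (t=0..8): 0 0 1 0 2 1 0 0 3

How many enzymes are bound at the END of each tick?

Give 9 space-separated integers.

Answer: 0 0 1 1 2 2 2 2 2

Derivation:
t=0: arr=0 -> substrate=0 bound=0 product=0
t=1: arr=0 -> substrate=0 bound=0 product=0
t=2: arr=1 -> substrate=0 bound=1 product=0
t=3: arr=0 -> substrate=0 bound=1 product=0
t=4: arr=2 -> substrate=1 bound=2 product=0
t=5: arr=1 -> substrate=1 bound=2 product=1
t=6: arr=0 -> substrate=1 bound=2 product=1
t=7: arr=0 -> substrate=0 bound=2 product=2
t=8: arr=3 -> substrate=2 bound=2 product=3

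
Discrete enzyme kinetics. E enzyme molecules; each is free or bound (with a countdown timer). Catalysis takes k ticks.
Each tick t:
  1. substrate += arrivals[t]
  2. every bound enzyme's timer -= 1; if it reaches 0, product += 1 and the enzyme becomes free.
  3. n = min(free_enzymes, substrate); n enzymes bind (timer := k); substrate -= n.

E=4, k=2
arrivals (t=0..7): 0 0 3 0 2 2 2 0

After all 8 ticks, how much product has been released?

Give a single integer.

t=0: arr=0 -> substrate=0 bound=0 product=0
t=1: arr=0 -> substrate=0 bound=0 product=0
t=2: arr=3 -> substrate=0 bound=3 product=0
t=3: arr=0 -> substrate=0 bound=3 product=0
t=4: arr=2 -> substrate=0 bound=2 product=3
t=5: arr=2 -> substrate=0 bound=4 product=3
t=6: arr=2 -> substrate=0 bound=4 product=5
t=7: arr=0 -> substrate=0 bound=2 product=7

Answer: 7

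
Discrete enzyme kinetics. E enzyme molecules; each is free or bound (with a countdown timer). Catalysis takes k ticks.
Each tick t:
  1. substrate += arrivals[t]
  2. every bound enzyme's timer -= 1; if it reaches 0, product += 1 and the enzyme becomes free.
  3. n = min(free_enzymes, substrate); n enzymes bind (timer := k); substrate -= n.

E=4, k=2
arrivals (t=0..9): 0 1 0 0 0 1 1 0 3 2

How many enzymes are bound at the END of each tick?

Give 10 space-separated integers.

t=0: arr=0 -> substrate=0 bound=0 product=0
t=1: arr=1 -> substrate=0 bound=1 product=0
t=2: arr=0 -> substrate=0 bound=1 product=0
t=3: arr=0 -> substrate=0 bound=0 product=1
t=4: arr=0 -> substrate=0 bound=0 product=1
t=5: arr=1 -> substrate=0 bound=1 product=1
t=6: arr=1 -> substrate=0 bound=2 product=1
t=7: arr=0 -> substrate=0 bound=1 product=2
t=8: arr=3 -> substrate=0 bound=3 product=3
t=9: arr=2 -> substrate=1 bound=4 product=3

Answer: 0 1 1 0 0 1 2 1 3 4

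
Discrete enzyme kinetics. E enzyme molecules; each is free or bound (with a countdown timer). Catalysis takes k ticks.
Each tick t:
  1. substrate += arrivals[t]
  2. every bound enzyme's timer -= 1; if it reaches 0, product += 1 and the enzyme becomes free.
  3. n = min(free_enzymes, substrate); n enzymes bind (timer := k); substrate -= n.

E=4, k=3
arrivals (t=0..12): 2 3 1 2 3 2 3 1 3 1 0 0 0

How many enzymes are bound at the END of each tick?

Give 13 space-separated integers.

t=0: arr=2 -> substrate=0 bound=2 product=0
t=1: arr=3 -> substrate=1 bound=4 product=0
t=2: arr=1 -> substrate=2 bound=4 product=0
t=3: arr=2 -> substrate=2 bound=4 product=2
t=4: arr=3 -> substrate=3 bound=4 product=4
t=5: arr=2 -> substrate=5 bound=4 product=4
t=6: arr=3 -> substrate=6 bound=4 product=6
t=7: arr=1 -> substrate=5 bound=4 product=8
t=8: arr=3 -> substrate=8 bound=4 product=8
t=9: arr=1 -> substrate=7 bound=4 product=10
t=10: arr=0 -> substrate=5 bound=4 product=12
t=11: arr=0 -> substrate=5 bound=4 product=12
t=12: arr=0 -> substrate=3 bound=4 product=14

Answer: 2 4 4 4 4 4 4 4 4 4 4 4 4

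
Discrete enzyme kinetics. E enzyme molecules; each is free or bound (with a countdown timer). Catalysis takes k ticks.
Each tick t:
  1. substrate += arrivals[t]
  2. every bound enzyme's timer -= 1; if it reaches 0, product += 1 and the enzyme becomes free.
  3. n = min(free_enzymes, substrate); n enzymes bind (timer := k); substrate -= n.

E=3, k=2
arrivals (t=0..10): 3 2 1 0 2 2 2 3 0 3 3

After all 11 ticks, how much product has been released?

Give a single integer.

Answer: 14

Derivation:
t=0: arr=3 -> substrate=0 bound=3 product=0
t=1: arr=2 -> substrate=2 bound=3 product=0
t=2: arr=1 -> substrate=0 bound=3 product=3
t=3: arr=0 -> substrate=0 bound=3 product=3
t=4: arr=2 -> substrate=0 bound=2 product=6
t=5: arr=2 -> substrate=1 bound=3 product=6
t=6: arr=2 -> substrate=1 bound=3 product=8
t=7: arr=3 -> substrate=3 bound=3 product=9
t=8: arr=0 -> substrate=1 bound=3 product=11
t=9: arr=3 -> substrate=3 bound=3 product=12
t=10: arr=3 -> substrate=4 bound=3 product=14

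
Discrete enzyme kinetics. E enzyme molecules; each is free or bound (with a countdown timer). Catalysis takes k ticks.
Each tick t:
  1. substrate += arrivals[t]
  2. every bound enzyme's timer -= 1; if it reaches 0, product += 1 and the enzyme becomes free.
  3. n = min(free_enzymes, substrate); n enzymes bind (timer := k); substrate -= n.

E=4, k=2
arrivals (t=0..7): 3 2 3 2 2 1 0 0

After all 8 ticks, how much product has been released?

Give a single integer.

Answer: 12

Derivation:
t=0: arr=3 -> substrate=0 bound=3 product=0
t=1: arr=2 -> substrate=1 bound=4 product=0
t=2: arr=3 -> substrate=1 bound=4 product=3
t=3: arr=2 -> substrate=2 bound=4 product=4
t=4: arr=2 -> substrate=1 bound=4 product=7
t=5: arr=1 -> substrate=1 bound=4 product=8
t=6: arr=0 -> substrate=0 bound=2 product=11
t=7: arr=0 -> substrate=0 bound=1 product=12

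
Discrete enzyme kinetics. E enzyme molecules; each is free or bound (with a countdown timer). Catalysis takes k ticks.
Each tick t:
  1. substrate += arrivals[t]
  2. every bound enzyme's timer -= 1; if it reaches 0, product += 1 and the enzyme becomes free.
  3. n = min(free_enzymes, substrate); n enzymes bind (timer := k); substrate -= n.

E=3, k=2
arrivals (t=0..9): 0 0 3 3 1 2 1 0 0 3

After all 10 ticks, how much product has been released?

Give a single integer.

Answer: 9

Derivation:
t=0: arr=0 -> substrate=0 bound=0 product=0
t=1: arr=0 -> substrate=0 bound=0 product=0
t=2: arr=3 -> substrate=0 bound=3 product=0
t=3: arr=3 -> substrate=3 bound=3 product=0
t=4: arr=1 -> substrate=1 bound=3 product=3
t=5: arr=2 -> substrate=3 bound=3 product=3
t=6: arr=1 -> substrate=1 bound=3 product=6
t=7: arr=0 -> substrate=1 bound=3 product=6
t=8: arr=0 -> substrate=0 bound=1 product=9
t=9: arr=3 -> substrate=1 bound=3 product=9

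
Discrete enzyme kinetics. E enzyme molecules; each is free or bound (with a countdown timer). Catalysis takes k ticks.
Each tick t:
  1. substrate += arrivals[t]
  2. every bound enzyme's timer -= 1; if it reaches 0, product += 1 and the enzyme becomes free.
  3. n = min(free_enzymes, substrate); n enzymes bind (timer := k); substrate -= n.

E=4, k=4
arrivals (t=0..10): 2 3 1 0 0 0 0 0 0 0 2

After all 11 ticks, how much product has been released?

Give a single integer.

Answer: 6

Derivation:
t=0: arr=2 -> substrate=0 bound=2 product=0
t=1: arr=3 -> substrate=1 bound=4 product=0
t=2: arr=1 -> substrate=2 bound=4 product=0
t=3: arr=0 -> substrate=2 bound=4 product=0
t=4: arr=0 -> substrate=0 bound=4 product=2
t=5: arr=0 -> substrate=0 bound=2 product=4
t=6: arr=0 -> substrate=0 bound=2 product=4
t=7: arr=0 -> substrate=0 bound=2 product=4
t=8: arr=0 -> substrate=0 bound=0 product=6
t=9: arr=0 -> substrate=0 bound=0 product=6
t=10: arr=2 -> substrate=0 bound=2 product=6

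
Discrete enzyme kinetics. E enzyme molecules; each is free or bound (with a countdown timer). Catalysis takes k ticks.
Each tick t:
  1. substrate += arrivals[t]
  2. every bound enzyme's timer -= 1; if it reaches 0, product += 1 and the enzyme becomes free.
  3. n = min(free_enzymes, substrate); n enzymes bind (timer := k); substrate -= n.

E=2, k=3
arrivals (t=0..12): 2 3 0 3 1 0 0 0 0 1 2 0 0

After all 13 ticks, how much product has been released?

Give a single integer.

t=0: arr=2 -> substrate=0 bound=2 product=0
t=1: arr=3 -> substrate=3 bound=2 product=0
t=2: arr=0 -> substrate=3 bound=2 product=0
t=3: arr=3 -> substrate=4 bound=2 product=2
t=4: arr=1 -> substrate=5 bound=2 product=2
t=5: arr=0 -> substrate=5 bound=2 product=2
t=6: arr=0 -> substrate=3 bound=2 product=4
t=7: arr=0 -> substrate=3 bound=2 product=4
t=8: arr=0 -> substrate=3 bound=2 product=4
t=9: arr=1 -> substrate=2 bound=2 product=6
t=10: arr=2 -> substrate=4 bound=2 product=6
t=11: arr=0 -> substrate=4 bound=2 product=6
t=12: arr=0 -> substrate=2 bound=2 product=8

Answer: 8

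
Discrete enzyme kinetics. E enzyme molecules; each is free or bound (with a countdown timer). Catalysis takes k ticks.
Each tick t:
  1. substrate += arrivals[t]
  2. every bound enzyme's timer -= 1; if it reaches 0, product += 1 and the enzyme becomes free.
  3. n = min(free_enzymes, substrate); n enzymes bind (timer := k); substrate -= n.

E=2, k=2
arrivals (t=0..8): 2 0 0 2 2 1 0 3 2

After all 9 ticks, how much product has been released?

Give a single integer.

t=0: arr=2 -> substrate=0 bound=2 product=0
t=1: arr=0 -> substrate=0 bound=2 product=0
t=2: arr=0 -> substrate=0 bound=0 product=2
t=3: arr=2 -> substrate=0 bound=2 product=2
t=4: arr=2 -> substrate=2 bound=2 product=2
t=5: arr=1 -> substrate=1 bound=2 product=4
t=6: arr=0 -> substrate=1 bound=2 product=4
t=7: arr=3 -> substrate=2 bound=2 product=6
t=8: arr=2 -> substrate=4 bound=2 product=6

Answer: 6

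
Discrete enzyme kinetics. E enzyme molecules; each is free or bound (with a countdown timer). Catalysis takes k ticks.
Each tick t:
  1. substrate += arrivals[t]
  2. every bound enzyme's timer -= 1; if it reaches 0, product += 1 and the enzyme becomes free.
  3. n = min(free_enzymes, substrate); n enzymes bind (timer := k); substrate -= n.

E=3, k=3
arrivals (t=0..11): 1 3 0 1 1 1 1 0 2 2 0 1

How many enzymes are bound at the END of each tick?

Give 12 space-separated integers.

t=0: arr=1 -> substrate=0 bound=1 product=0
t=1: arr=3 -> substrate=1 bound=3 product=0
t=2: arr=0 -> substrate=1 bound=3 product=0
t=3: arr=1 -> substrate=1 bound=3 product=1
t=4: arr=1 -> substrate=0 bound=3 product=3
t=5: arr=1 -> substrate=1 bound=3 product=3
t=6: arr=1 -> substrate=1 bound=3 product=4
t=7: arr=0 -> substrate=0 bound=2 product=6
t=8: arr=2 -> substrate=1 bound=3 product=6
t=9: arr=2 -> substrate=2 bound=3 product=7
t=10: arr=0 -> substrate=1 bound=3 product=8
t=11: arr=1 -> substrate=1 bound=3 product=9

Answer: 1 3 3 3 3 3 3 2 3 3 3 3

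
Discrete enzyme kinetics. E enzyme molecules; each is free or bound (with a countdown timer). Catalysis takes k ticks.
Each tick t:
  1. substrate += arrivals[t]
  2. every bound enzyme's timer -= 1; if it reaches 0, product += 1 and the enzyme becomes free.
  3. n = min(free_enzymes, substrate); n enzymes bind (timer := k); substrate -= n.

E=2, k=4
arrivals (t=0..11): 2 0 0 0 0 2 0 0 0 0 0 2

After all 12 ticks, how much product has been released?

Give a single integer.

t=0: arr=2 -> substrate=0 bound=2 product=0
t=1: arr=0 -> substrate=0 bound=2 product=0
t=2: arr=0 -> substrate=0 bound=2 product=0
t=3: arr=0 -> substrate=0 bound=2 product=0
t=4: arr=0 -> substrate=0 bound=0 product=2
t=5: arr=2 -> substrate=0 bound=2 product=2
t=6: arr=0 -> substrate=0 bound=2 product=2
t=7: arr=0 -> substrate=0 bound=2 product=2
t=8: arr=0 -> substrate=0 bound=2 product=2
t=9: arr=0 -> substrate=0 bound=0 product=4
t=10: arr=0 -> substrate=0 bound=0 product=4
t=11: arr=2 -> substrate=0 bound=2 product=4

Answer: 4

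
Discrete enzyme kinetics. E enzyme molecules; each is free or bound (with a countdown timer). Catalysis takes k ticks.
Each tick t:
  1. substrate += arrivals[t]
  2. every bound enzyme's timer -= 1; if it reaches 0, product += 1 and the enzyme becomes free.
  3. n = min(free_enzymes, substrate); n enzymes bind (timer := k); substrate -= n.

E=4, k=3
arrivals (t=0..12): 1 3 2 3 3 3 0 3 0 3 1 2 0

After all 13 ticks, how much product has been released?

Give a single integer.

t=0: arr=1 -> substrate=0 bound=1 product=0
t=1: arr=3 -> substrate=0 bound=4 product=0
t=2: arr=2 -> substrate=2 bound=4 product=0
t=3: arr=3 -> substrate=4 bound=4 product=1
t=4: arr=3 -> substrate=4 bound=4 product=4
t=5: arr=3 -> substrate=7 bound=4 product=4
t=6: arr=0 -> substrate=6 bound=4 product=5
t=7: arr=3 -> substrate=6 bound=4 product=8
t=8: arr=0 -> substrate=6 bound=4 product=8
t=9: arr=3 -> substrate=8 bound=4 product=9
t=10: arr=1 -> substrate=6 bound=4 product=12
t=11: arr=2 -> substrate=8 bound=4 product=12
t=12: arr=0 -> substrate=7 bound=4 product=13

Answer: 13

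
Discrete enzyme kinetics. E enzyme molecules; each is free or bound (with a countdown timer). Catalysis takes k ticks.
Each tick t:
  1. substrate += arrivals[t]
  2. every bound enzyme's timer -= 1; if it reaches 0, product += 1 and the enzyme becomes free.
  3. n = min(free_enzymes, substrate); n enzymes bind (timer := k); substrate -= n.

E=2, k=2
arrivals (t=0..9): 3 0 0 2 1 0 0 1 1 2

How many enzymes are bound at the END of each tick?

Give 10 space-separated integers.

Answer: 2 2 1 2 2 2 1 1 2 2

Derivation:
t=0: arr=3 -> substrate=1 bound=2 product=0
t=1: arr=0 -> substrate=1 bound=2 product=0
t=2: arr=0 -> substrate=0 bound=1 product=2
t=3: arr=2 -> substrate=1 bound=2 product=2
t=4: arr=1 -> substrate=1 bound=2 product=3
t=5: arr=0 -> substrate=0 bound=2 product=4
t=6: arr=0 -> substrate=0 bound=1 product=5
t=7: arr=1 -> substrate=0 bound=1 product=6
t=8: arr=1 -> substrate=0 bound=2 product=6
t=9: arr=2 -> substrate=1 bound=2 product=7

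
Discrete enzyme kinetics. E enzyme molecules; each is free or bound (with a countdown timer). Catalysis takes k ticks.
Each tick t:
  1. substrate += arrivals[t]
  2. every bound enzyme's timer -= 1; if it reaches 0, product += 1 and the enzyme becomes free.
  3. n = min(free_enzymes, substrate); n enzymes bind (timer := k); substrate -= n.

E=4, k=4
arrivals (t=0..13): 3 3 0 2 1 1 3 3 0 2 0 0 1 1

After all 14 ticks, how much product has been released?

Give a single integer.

Answer: 12

Derivation:
t=0: arr=3 -> substrate=0 bound=3 product=0
t=1: arr=3 -> substrate=2 bound=4 product=0
t=2: arr=0 -> substrate=2 bound=4 product=0
t=3: arr=2 -> substrate=4 bound=4 product=0
t=4: arr=1 -> substrate=2 bound=4 product=3
t=5: arr=1 -> substrate=2 bound=4 product=4
t=6: arr=3 -> substrate=5 bound=4 product=4
t=7: arr=3 -> substrate=8 bound=4 product=4
t=8: arr=0 -> substrate=5 bound=4 product=7
t=9: arr=2 -> substrate=6 bound=4 product=8
t=10: arr=0 -> substrate=6 bound=4 product=8
t=11: arr=0 -> substrate=6 bound=4 product=8
t=12: arr=1 -> substrate=4 bound=4 product=11
t=13: arr=1 -> substrate=4 bound=4 product=12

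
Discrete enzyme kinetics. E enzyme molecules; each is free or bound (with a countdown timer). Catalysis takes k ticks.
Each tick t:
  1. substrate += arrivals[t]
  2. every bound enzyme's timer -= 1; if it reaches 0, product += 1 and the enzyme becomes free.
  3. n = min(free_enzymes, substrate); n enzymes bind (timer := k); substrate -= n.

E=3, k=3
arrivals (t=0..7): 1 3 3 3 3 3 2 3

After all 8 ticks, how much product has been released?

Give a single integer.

t=0: arr=1 -> substrate=0 bound=1 product=0
t=1: arr=3 -> substrate=1 bound=3 product=0
t=2: arr=3 -> substrate=4 bound=3 product=0
t=3: arr=3 -> substrate=6 bound=3 product=1
t=4: arr=3 -> substrate=7 bound=3 product=3
t=5: arr=3 -> substrate=10 bound=3 product=3
t=6: arr=2 -> substrate=11 bound=3 product=4
t=7: arr=3 -> substrate=12 bound=3 product=6

Answer: 6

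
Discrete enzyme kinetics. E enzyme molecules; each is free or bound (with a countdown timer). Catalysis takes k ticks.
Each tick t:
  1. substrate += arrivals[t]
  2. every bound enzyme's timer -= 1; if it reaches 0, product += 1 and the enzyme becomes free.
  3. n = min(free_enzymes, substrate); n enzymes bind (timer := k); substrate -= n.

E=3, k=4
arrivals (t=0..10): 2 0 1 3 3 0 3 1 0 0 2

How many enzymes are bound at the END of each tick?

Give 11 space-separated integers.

Answer: 2 2 3 3 3 3 3 3 3 3 3

Derivation:
t=0: arr=2 -> substrate=0 bound=2 product=0
t=1: arr=0 -> substrate=0 bound=2 product=0
t=2: arr=1 -> substrate=0 bound=3 product=0
t=3: arr=3 -> substrate=3 bound=3 product=0
t=4: arr=3 -> substrate=4 bound=3 product=2
t=5: arr=0 -> substrate=4 bound=3 product=2
t=6: arr=3 -> substrate=6 bound=3 product=3
t=7: arr=1 -> substrate=7 bound=3 product=3
t=8: arr=0 -> substrate=5 bound=3 product=5
t=9: arr=0 -> substrate=5 bound=3 product=5
t=10: arr=2 -> substrate=6 bound=3 product=6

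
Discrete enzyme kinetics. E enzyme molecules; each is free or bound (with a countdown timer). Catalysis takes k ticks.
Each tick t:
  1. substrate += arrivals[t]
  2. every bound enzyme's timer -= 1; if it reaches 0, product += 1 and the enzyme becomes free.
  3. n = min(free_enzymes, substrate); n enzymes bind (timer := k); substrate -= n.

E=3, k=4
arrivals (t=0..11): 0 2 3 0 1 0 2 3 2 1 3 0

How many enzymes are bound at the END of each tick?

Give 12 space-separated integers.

t=0: arr=0 -> substrate=0 bound=0 product=0
t=1: arr=2 -> substrate=0 bound=2 product=0
t=2: arr=3 -> substrate=2 bound=3 product=0
t=3: arr=0 -> substrate=2 bound=3 product=0
t=4: arr=1 -> substrate=3 bound=3 product=0
t=5: arr=0 -> substrate=1 bound=3 product=2
t=6: arr=2 -> substrate=2 bound=3 product=3
t=7: arr=3 -> substrate=5 bound=3 product=3
t=8: arr=2 -> substrate=7 bound=3 product=3
t=9: arr=1 -> substrate=6 bound=3 product=5
t=10: arr=3 -> substrate=8 bound=3 product=6
t=11: arr=0 -> substrate=8 bound=3 product=6

Answer: 0 2 3 3 3 3 3 3 3 3 3 3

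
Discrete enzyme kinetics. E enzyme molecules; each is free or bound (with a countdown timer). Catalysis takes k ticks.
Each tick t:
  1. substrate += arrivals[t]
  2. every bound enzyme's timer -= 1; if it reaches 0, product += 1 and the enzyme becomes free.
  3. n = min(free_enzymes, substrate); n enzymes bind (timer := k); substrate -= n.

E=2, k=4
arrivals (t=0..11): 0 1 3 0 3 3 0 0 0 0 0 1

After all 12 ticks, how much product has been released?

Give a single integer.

t=0: arr=0 -> substrate=0 bound=0 product=0
t=1: arr=1 -> substrate=0 bound=1 product=0
t=2: arr=3 -> substrate=2 bound=2 product=0
t=3: arr=0 -> substrate=2 bound=2 product=0
t=4: arr=3 -> substrate=5 bound=2 product=0
t=5: arr=3 -> substrate=7 bound=2 product=1
t=6: arr=0 -> substrate=6 bound=2 product=2
t=7: arr=0 -> substrate=6 bound=2 product=2
t=8: arr=0 -> substrate=6 bound=2 product=2
t=9: arr=0 -> substrate=5 bound=2 product=3
t=10: arr=0 -> substrate=4 bound=2 product=4
t=11: arr=1 -> substrate=5 bound=2 product=4

Answer: 4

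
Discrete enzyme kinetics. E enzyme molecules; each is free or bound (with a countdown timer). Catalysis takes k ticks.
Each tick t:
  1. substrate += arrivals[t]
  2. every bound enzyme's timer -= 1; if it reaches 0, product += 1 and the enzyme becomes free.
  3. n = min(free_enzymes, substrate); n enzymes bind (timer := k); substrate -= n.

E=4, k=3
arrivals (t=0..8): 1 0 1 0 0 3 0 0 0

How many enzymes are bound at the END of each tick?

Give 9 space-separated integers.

Answer: 1 1 2 1 1 3 3 3 0

Derivation:
t=0: arr=1 -> substrate=0 bound=1 product=0
t=1: arr=0 -> substrate=0 bound=1 product=0
t=2: arr=1 -> substrate=0 bound=2 product=0
t=3: arr=0 -> substrate=0 bound=1 product=1
t=4: arr=0 -> substrate=0 bound=1 product=1
t=5: arr=3 -> substrate=0 bound=3 product=2
t=6: arr=0 -> substrate=0 bound=3 product=2
t=7: arr=0 -> substrate=0 bound=3 product=2
t=8: arr=0 -> substrate=0 bound=0 product=5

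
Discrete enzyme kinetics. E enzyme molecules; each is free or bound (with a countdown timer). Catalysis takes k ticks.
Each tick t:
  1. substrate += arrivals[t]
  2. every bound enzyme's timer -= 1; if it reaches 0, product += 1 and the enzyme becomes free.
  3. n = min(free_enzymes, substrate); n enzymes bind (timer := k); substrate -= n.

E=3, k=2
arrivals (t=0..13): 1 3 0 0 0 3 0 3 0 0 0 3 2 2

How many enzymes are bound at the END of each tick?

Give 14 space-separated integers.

t=0: arr=1 -> substrate=0 bound=1 product=0
t=1: arr=3 -> substrate=1 bound=3 product=0
t=2: arr=0 -> substrate=0 bound=3 product=1
t=3: arr=0 -> substrate=0 bound=1 product=3
t=4: arr=0 -> substrate=0 bound=0 product=4
t=5: arr=3 -> substrate=0 bound=3 product=4
t=6: arr=0 -> substrate=0 bound=3 product=4
t=7: arr=3 -> substrate=0 bound=3 product=7
t=8: arr=0 -> substrate=0 bound=3 product=7
t=9: arr=0 -> substrate=0 bound=0 product=10
t=10: arr=0 -> substrate=0 bound=0 product=10
t=11: arr=3 -> substrate=0 bound=3 product=10
t=12: arr=2 -> substrate=2 bound=3 product=10
t=13: arr=2 -> substrate=1 bound=3 product=13

Answer: 1 3 3 1 0 3 3 3 3 0 0 3 3 3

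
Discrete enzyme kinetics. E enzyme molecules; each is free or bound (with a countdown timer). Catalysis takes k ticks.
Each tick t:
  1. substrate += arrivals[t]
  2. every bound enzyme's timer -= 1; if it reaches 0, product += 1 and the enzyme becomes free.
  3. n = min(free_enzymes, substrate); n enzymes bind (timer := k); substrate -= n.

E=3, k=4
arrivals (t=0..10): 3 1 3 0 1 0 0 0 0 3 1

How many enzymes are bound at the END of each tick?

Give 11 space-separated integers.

Answer: 3 3 3 3 3 3 3 3 2 3 3

Derivation:
t=0: arr=3 -> substrate=0 bound=3 product=0
t=1: arr=1 -> substrate=1 bound=3 product=0
t=2: arr=3 -> substrate=4 bound=3 product=0
t=3: arr=0 -> substrate=4 bound=3 product=0
t=4: arr=1 -> substrate=2 bound=3 product=3
t=5: arr=0 -> substrate=2 bound=3 product=3
t=6: arr=0 -> substrate=2 bound=3 product=3
t=7: arr=0 -> substrate=2 bound=3 product=3
t=8: arr=0 -> substrate=0 bound=2 product=6
t=9: arr=3 -> substrate=2 bound=3 product=6
t=10: arr=1 -> substrate=3 bound=3 product=6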